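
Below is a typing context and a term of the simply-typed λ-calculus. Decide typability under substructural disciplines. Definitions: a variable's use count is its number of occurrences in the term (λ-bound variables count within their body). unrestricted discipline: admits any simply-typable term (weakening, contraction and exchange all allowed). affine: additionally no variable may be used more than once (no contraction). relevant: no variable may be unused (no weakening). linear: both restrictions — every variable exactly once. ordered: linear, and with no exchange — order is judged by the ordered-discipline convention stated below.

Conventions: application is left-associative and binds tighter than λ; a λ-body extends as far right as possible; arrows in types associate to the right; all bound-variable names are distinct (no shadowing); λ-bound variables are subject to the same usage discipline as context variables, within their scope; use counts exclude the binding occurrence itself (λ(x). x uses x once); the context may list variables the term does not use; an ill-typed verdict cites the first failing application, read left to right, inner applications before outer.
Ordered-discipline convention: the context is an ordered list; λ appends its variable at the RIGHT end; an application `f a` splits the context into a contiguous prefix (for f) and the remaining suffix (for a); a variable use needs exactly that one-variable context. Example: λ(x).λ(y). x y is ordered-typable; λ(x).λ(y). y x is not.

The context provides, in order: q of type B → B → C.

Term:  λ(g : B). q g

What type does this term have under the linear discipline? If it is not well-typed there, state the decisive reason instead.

term : B → B → C
use counts: q=1, g [bound]=1
order of uses: q, g
typing: well-typed at B → B → C
summary: ordered ✓ · linear ✓ · affine ✓ · relevant ✓ · unrestricted ✓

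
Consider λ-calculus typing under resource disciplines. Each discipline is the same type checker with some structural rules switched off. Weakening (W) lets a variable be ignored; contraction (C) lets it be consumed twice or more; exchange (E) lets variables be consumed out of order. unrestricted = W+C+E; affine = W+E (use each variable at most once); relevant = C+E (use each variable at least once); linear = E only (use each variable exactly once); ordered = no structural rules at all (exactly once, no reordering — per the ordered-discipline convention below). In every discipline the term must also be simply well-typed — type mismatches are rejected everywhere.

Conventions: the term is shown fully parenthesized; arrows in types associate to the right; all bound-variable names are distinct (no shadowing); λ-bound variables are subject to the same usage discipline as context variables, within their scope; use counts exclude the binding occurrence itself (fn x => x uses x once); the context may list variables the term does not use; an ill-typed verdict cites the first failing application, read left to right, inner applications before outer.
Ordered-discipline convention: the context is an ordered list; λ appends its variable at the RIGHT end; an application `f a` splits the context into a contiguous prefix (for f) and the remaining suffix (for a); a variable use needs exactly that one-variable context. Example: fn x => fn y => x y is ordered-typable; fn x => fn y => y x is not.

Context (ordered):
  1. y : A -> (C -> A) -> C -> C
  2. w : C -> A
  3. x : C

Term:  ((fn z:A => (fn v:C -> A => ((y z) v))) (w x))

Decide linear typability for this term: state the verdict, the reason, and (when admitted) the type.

yes — single use per variable (y, w, x, z, v); term : (C -> A) -> C -> C
variable uses: y=1; w=1; x=1; z [bound]=1; v [bound]=1
uses in reading order: y, z, v, w, x
typing: well-typed — term : (C -> A) -> C -> C
all disciplines: ordered ✓ · linear ✓ · affine ✓ · relevant ✓ · unrestricted ✓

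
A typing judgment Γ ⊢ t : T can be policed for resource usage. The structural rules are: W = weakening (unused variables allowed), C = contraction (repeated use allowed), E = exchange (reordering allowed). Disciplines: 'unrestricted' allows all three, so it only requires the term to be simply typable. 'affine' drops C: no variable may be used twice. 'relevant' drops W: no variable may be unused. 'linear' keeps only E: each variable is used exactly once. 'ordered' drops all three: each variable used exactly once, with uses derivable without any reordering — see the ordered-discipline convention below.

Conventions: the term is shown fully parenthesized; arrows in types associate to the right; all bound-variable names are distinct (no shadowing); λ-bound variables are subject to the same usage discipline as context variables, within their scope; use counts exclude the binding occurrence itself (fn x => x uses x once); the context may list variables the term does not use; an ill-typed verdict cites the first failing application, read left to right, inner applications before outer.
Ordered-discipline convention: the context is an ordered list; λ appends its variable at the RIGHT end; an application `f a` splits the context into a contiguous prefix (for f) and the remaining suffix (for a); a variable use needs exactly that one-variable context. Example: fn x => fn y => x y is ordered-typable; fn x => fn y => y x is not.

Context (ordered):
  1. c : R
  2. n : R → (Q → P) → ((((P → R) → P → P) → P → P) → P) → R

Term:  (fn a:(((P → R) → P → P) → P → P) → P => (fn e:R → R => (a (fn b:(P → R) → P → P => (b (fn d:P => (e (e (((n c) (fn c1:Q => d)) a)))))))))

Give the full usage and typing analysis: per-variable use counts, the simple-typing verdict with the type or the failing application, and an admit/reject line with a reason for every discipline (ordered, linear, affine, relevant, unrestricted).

counts: c: 1; n: 1; a (λ-bound): 2; e (λ-bound): 2; b (λ-bound): 1; d (λ-bound): 1; c1 (λ-bound): 0
uses in reading order: a, b, e, e, n, c, d, a
typing: well-typed at ((((P → R) → P → P) → P → P) → P) → (R → R) → P
ordered: ✗ — needs contraction — a ×2, e ×2; unused: c1 — weakening required
linear: ✗ — needs contraction — a ×2, e ×2; unused: c1 — weakening required
affine: ✗ — needs contraction — a ×2, e ×2
relevant: ✗ — unused: c1 — weakening required
unrestricted: ✓ — type-checks (((((P → R) → P → P) → P → P) → P) → (R → R) → P) and nothing is barred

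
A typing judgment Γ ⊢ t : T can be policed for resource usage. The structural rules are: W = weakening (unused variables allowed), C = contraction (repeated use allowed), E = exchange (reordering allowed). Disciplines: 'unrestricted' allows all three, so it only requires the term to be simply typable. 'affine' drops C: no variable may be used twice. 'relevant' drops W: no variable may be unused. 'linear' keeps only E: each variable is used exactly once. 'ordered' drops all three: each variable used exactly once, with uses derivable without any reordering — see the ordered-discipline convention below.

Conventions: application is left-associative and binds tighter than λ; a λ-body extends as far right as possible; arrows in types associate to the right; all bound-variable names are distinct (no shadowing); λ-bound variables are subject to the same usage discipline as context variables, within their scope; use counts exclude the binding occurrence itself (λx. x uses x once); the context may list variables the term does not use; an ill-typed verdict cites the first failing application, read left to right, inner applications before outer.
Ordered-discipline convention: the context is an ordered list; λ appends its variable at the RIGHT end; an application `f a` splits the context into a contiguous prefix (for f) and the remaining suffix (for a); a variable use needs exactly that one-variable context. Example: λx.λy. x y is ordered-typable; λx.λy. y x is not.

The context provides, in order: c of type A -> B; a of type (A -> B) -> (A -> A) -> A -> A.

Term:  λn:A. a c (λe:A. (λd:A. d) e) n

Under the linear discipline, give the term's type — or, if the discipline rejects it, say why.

term : A -> A
counts: c=1, a=1, n [bound]=1, e [bound]=1, d [bound]=1
use order (left to right): a, c, d, e, n
typing: well-typed — term : A -> A
summary: ordered ✗, linear ✓, affine ✓, relevant ✓, unrestricted ✓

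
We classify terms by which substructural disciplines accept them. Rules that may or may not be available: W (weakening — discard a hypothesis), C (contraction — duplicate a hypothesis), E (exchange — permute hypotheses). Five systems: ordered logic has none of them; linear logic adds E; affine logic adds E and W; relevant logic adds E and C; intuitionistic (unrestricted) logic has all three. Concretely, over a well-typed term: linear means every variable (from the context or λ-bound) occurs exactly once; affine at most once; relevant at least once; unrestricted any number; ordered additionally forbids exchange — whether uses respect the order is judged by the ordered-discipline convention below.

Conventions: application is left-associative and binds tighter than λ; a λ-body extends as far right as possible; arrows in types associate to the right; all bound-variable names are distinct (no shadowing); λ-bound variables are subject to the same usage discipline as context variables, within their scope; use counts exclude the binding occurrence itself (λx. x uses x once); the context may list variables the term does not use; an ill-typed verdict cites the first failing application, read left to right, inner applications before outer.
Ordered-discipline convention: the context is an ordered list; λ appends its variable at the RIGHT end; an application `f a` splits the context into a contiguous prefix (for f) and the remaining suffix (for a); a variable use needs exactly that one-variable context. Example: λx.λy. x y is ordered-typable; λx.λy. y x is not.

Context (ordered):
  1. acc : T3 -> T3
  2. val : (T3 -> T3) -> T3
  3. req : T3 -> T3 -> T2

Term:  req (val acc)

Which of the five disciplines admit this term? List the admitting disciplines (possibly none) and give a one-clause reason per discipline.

admitted in: linear, affine, relevant, unrestricted
variable uses: acc=1, val=1, req=1
uses in reading order: req, val, acc
typing: the term checks, with type T3 -> T2
ordered ✗ (needs exchange: uses follow req, val, acc)
linear ✓ (single use per variable (acc, val, req))
affine ✓ (at most one use each (acc, val, req))
relevant ✓ (every one of acc, val, req appears)
unrestricted ✓ (type-checks (T3 -> T2) and nothing is barred)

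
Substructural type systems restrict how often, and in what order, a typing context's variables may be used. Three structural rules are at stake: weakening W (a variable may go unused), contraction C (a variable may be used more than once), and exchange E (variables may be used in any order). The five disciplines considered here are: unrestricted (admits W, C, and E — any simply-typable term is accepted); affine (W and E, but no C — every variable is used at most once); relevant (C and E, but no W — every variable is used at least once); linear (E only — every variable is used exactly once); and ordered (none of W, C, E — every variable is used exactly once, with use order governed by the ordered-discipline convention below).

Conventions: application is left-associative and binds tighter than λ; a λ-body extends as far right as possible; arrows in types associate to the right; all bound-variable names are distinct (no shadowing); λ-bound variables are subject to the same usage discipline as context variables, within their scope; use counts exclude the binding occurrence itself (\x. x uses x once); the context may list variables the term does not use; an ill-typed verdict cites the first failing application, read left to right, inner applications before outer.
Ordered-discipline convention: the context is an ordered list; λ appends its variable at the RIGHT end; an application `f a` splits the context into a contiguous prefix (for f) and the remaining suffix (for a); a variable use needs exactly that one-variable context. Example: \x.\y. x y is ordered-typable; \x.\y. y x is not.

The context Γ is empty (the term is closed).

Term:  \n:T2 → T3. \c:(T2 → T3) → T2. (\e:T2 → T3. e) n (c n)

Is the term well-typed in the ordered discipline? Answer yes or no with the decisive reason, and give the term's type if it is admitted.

no — uses contraction: n ×2
variable uses: n (bound): 2×; c (bound): 1×; e (bound): 1×
uses in reading order: e, n, c, n
typing: ✓ — (T2 → T3) → ((T2 → T3) → T2) → T3
per-discipline verdicts: ordered ✗ · linear ✗ · affine ✗ · relevant ✓ · unrestricted ✓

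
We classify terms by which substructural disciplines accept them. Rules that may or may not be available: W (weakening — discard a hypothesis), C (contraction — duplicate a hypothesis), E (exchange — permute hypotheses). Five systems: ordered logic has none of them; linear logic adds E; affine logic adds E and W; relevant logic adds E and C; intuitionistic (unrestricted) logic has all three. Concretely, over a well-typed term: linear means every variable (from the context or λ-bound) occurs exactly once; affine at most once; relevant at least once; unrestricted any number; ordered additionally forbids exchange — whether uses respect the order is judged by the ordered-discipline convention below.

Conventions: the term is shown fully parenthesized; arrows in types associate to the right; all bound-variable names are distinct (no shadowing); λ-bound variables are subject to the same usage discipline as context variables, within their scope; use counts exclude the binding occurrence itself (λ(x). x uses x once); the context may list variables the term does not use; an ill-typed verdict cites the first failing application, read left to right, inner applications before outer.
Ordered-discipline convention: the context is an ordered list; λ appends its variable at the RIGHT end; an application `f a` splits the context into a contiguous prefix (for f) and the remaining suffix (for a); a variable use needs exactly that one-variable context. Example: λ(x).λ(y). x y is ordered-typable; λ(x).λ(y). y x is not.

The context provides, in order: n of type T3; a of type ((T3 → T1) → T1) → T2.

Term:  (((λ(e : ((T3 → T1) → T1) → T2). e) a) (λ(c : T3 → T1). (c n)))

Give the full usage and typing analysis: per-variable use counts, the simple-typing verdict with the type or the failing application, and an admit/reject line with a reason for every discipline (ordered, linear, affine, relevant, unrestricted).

usage: n: 1×; a: 1×; e (bound): 1×; c (bound): 1×
left-to-right use order: e, a, c, n
typing: the term checks, with type T2
ordered: ✗, needs exchange: uses follow e, a, c, n
linear: ✓, each of n, a, e, c used exactly once
affine: ✓, n, a, e, c: no repeats, contraction unneeded
relevant: ✓, at least one use each (n, a, e, c)
unrestricted: ✓, simply typable at T2; W, C, E all held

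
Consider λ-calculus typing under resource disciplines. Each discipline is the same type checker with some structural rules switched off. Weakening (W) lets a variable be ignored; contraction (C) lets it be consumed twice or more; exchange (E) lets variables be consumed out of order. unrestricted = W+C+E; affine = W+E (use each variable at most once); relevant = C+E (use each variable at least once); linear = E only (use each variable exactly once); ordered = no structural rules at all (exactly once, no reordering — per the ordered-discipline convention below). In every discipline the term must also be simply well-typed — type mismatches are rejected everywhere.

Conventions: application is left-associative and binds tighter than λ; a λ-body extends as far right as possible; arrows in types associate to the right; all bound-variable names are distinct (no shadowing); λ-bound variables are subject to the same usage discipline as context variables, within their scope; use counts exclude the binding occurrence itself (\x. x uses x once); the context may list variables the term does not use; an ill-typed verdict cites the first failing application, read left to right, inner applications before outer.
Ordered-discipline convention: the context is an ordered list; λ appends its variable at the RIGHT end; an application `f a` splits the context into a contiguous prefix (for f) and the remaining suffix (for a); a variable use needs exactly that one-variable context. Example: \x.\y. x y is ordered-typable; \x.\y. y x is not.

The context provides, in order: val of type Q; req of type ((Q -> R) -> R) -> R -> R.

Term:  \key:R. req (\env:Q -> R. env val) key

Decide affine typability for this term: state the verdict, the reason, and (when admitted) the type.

yes — at most one use each (val, req, key, env); term : R -> R
variable uses: val: 1×; req: 1×; key (λ-bound): 1×; env (λ-bound): 1×
left-to-right use order: req, env, val, key
typing: well-typed at R -> R
across the five disciplines: ordered ✗ · linear ✓ · affine ✓ · relevant ✓ · unrestricted ✓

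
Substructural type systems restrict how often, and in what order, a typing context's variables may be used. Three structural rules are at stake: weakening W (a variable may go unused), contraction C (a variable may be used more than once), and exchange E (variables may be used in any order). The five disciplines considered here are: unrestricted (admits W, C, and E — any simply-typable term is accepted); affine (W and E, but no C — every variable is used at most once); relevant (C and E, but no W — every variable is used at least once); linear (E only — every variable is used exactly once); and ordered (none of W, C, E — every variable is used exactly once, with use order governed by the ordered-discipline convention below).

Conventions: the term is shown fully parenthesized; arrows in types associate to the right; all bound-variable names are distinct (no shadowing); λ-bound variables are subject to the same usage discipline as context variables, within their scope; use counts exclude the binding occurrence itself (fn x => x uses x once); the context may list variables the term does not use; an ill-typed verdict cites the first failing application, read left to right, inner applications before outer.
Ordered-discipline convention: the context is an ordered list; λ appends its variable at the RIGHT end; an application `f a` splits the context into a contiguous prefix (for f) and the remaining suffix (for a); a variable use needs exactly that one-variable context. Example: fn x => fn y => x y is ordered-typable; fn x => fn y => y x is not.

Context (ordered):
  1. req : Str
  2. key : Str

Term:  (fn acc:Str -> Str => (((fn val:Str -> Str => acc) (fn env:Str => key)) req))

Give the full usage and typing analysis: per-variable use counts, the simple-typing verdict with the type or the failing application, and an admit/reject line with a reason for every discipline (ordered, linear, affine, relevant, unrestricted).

use counts: req: 1; key: 1; acc (bound): 1; val (bound): 0; env (bound): 0
left-to-right use order: acc, key, req
typing: well-typed — term : (Str -> Str) -> Str
ordered ✗ (unused: val, env — weakening required)
linear ✗ (unused: val, env — weakening required)
affine ✓ (no duplicate uses among req, key, acc, val, env)
relevant ✗ (unused: val, env — weakening required)
unrestricted ✓ (type-checks ((Str -> Str) -> Str) and nothing is barred)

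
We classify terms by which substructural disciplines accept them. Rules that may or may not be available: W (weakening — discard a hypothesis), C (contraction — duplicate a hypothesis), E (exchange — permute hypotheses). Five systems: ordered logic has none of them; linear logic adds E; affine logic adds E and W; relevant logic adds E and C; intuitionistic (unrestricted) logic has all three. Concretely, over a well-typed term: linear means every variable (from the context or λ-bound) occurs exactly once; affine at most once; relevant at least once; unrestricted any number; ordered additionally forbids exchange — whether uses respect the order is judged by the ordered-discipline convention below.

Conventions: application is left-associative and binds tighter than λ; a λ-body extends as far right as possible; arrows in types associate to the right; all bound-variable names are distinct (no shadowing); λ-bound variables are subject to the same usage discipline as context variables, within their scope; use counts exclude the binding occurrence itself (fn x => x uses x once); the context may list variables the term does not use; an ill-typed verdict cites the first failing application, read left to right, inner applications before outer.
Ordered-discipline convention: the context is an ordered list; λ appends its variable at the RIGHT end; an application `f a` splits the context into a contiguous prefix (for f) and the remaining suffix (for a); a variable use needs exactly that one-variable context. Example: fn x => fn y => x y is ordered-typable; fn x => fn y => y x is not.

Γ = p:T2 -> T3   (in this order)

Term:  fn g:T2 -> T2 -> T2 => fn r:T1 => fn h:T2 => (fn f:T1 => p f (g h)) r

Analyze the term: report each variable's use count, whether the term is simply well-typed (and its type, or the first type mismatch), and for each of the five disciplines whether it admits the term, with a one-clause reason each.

usage: p ×1, g (λ-bound) ×1, r (λ-bound) ×1, h (λ-bound) ×1, f (λ-bound) ×1
use order (left to right): p, f, g, h, r
typing: ill-typed: argument of type T1 where T2 is required
ordered ✗ (fails simple typing)
linear ✗ (a type mismatch blocks all five)
affine ✗ (the type mismatch rejects it)
relevant ✗ (not simply typable)
unrestricted ✗ (fails simple typing)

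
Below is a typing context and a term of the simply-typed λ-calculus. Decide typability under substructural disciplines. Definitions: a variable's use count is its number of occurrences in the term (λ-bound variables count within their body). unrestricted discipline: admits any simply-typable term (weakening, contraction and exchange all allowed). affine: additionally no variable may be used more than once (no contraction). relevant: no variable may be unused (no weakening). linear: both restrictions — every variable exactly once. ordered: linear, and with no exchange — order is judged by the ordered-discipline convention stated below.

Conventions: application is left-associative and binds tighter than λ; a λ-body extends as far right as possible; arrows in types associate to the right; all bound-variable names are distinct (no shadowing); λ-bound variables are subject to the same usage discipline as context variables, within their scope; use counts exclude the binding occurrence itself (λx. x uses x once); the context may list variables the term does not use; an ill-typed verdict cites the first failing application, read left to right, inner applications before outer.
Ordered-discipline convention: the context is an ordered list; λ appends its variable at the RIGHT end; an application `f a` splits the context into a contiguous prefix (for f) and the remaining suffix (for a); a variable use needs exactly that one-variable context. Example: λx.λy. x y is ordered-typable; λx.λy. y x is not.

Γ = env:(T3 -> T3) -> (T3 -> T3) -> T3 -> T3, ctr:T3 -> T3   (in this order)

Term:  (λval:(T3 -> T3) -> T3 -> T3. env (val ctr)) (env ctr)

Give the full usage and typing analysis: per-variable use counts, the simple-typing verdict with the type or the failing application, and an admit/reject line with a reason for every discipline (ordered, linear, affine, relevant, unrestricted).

counts: env: 2×, ctr: 2×, val (λ-bound): 1×
use order (left to right): env, val, ctr, env, ctr
typing: well-typed — term : (T3 -> T3) -> T3 -> T3
ordered ✗ (env ×2, ctr ×2 used more than once (contraction))
linear ✗ (env ×2, ctr ×2 used more than once (contraction))
affine ✗ (env ×2, ctr ×2 used more than once (contraction))
relevant ✓ (env, ctr, val: all used, weakening unneeded)
unrestricted ✓ (well-typed at (T3 -> T3) -> T3 -> T3; no restrictions here)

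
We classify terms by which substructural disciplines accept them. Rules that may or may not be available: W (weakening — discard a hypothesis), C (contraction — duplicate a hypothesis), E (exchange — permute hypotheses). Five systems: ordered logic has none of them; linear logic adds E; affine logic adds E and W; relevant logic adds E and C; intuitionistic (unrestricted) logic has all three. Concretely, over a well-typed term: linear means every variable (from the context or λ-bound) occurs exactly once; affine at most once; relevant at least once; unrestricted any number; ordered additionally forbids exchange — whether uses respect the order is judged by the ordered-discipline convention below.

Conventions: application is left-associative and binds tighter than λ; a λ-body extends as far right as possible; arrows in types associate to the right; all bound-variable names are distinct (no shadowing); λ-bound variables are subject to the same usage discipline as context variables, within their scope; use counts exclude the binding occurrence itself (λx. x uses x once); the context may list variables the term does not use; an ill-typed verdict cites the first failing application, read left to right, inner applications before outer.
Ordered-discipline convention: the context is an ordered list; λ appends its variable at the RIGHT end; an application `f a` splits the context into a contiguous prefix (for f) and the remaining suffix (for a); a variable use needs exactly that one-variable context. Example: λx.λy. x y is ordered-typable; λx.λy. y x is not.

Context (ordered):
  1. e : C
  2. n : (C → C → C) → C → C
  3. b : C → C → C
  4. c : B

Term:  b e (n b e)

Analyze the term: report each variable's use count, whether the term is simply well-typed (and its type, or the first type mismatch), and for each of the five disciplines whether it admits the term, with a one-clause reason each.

usage: e ×2; n ×1; b ×2; c ×0
left-to-right use order: b, e, n, b, e
typing: ✓ — C
ordered: ✗ — repeated use of e ×2, b ×2; needs weakening: c unused
linear: ✗ — repeated use of e ×2, b ×2; needs weakening: c unused
affine: ✗ — repeated use of e ×2, b ×2
relevant: ✗ — needs weakening: c unused
unrestricted: ✓ — simply typable at C; W, C, E all held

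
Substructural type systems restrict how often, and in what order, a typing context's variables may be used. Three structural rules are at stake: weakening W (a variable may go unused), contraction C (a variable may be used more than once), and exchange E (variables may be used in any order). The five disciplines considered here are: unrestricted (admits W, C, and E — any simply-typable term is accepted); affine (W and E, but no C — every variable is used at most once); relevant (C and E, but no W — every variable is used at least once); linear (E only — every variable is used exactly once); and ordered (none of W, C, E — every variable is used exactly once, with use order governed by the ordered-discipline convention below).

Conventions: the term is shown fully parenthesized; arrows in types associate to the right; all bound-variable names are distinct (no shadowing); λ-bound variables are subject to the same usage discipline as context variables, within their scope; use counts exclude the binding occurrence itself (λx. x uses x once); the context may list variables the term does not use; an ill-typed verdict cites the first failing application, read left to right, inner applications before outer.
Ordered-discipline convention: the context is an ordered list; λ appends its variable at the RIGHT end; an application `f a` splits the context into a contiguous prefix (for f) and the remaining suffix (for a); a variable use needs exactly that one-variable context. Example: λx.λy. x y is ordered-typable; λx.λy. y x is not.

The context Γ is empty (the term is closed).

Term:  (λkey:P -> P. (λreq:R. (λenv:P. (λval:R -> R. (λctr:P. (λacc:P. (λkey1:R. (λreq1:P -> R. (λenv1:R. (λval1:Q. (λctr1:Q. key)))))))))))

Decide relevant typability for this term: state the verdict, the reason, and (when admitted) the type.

no — needs weakening: req, env, val, ctr, acc, key1, req1, env1, val1, ctr1 unused
usage: key (bound): 1×; req (bound): 0×; env (bound): 0×; val (bound): 0×; ctr (bound): 0×; acc (bound): 0×; key1 (bound): 0×; req1 (bound): 0×; env1 (bound): 0×; val1 (bound): 0×; ctr1 (bound): 0×
use order (left to right): key
typing: well-typed — term : (P -> P) -> R -> P -> (R -> R) -> P -> P -> R -> (P -> R) -> R -> Q -> Q -> P -> P
summary: ordered ✗ | linear ✗ | affine ✓ | relevant ✗ | unrestricted ✓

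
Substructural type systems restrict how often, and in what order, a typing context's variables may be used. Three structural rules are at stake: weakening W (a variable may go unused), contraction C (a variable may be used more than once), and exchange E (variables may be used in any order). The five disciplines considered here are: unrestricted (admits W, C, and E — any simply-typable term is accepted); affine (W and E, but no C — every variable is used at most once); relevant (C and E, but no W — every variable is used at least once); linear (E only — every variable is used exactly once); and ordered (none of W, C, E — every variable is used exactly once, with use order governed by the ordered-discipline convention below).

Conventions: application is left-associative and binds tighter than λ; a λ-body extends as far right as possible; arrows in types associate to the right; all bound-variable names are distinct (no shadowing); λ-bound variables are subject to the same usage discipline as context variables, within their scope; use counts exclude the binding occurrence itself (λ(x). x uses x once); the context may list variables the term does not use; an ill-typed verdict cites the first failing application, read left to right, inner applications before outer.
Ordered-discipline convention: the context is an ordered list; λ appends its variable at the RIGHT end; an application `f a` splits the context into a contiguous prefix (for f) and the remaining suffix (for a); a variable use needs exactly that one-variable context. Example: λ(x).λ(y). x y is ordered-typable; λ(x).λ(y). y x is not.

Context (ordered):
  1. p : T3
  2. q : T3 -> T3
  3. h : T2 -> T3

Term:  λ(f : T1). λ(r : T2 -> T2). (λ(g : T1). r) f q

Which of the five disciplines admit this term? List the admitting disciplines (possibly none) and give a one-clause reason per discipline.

admitted by: none
counts: p: 0, q: 1, h: 0, f (λ-bound): 1, r (λ-bound): 1, g (λ-bound): 0
uses in reading order: r, f, q
typing: ill-typed: an argument T3 -> T3 mismatches the expected T2
ordered ✗ (a type mismatch blocks all five)
linear ✗ (the type mismatch rejects it)
affine ✗ (not simply typable)
relevant ✗ (fails simple typing)
unrestricted ✗ (a type mismatch blocks all five)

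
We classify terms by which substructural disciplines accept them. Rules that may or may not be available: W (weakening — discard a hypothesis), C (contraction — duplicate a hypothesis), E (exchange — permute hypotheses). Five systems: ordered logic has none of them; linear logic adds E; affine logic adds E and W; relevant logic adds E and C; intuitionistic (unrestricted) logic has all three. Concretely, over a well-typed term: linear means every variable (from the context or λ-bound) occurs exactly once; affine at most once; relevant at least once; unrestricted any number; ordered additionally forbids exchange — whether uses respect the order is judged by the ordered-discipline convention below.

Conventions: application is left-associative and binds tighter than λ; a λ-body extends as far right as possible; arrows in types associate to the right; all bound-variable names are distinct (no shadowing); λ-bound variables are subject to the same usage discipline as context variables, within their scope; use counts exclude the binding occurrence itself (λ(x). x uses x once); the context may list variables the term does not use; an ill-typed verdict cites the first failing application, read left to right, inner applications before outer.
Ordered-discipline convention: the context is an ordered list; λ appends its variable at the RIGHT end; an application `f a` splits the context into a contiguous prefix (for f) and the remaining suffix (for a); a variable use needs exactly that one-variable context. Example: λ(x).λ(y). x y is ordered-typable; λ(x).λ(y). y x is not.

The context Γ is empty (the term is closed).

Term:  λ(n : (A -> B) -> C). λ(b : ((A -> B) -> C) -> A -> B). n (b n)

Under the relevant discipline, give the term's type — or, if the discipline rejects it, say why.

term : ((A -> B) -> C) -> (((A -> B) -> C) -> A -> B) -> C
usage: n [bound]=2, b [bound]=1
use order (left to right): n, b, n
typing: ✓ — ((A -> B) -> C) -> (((A -> B) -> C) -> A -> B) -> C
all disciplines: ordered ✗ · linear ✗ · affine ✗ · relevant ✓ · unrestricted ✓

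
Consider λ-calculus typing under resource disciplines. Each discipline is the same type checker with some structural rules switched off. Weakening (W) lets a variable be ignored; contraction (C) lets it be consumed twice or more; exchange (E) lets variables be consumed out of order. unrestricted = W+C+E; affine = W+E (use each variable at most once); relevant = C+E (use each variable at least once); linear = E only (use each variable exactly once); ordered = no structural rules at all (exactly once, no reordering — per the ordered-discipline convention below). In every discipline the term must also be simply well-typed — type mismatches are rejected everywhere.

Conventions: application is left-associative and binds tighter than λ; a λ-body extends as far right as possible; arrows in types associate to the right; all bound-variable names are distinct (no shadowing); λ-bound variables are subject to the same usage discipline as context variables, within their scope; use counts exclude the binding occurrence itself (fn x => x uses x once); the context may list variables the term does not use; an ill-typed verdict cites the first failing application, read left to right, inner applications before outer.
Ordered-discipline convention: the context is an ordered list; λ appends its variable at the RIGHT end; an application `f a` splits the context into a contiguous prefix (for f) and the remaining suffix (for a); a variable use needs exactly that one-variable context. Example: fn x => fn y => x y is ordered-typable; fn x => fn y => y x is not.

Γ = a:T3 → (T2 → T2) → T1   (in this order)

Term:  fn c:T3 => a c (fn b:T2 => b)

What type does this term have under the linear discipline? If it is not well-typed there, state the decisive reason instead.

term : T3 → T1
variable uses: a: 1; c (λ-bound): 1; b (λ-bound): 1
order of uses: a, c, b
typing: ✓ — T3 → T1
summary: ordered ✓ | linear ✓ | affine ✓ | relevant ✓ | unrestricted ✓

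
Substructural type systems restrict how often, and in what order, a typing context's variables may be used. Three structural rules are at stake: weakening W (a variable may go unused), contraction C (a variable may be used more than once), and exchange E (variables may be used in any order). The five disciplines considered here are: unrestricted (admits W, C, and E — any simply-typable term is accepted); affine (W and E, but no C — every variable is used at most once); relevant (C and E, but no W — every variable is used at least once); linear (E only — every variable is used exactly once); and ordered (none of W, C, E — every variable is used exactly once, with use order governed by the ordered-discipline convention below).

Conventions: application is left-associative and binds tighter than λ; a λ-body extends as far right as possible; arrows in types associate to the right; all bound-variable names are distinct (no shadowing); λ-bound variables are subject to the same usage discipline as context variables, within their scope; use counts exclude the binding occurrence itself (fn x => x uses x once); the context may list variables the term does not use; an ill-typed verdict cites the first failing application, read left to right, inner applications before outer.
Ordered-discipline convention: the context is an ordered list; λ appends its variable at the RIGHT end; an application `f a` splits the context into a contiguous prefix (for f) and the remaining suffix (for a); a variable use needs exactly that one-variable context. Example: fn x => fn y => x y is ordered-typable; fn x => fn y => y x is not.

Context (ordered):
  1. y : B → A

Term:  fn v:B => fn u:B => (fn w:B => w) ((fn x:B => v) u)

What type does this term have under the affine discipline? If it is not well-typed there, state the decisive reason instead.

term : B → B → B
variable uses: y: 0, v (λ-bound): 1, u (λ-bound): 1, w (λ-bound): 1, x (λ-bound): 0
order of uses: w, v, u
typing: well-typed at B → B → B
per-discipline verdicts: ordered ✗ | linear ✗ | affine ✓ | relevant ✗ | unrestricted ✓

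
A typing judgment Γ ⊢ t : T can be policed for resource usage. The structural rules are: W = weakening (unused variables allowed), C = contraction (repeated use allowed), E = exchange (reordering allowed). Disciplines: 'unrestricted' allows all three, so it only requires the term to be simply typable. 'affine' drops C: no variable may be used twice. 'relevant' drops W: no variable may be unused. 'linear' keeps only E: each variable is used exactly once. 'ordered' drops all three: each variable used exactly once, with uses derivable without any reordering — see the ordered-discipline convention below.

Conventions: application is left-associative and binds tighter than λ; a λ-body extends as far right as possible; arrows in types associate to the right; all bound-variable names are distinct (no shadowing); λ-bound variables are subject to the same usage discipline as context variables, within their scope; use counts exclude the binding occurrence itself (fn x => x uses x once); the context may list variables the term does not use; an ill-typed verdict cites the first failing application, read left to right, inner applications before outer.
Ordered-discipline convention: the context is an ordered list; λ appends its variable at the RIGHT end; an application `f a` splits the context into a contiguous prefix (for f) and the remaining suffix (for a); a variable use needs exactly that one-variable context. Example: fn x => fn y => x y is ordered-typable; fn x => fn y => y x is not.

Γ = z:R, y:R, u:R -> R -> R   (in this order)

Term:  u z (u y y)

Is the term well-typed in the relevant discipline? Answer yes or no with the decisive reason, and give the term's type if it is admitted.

yes — z, y, u: all used, weakening unneeded; term : R
counts: z ×1; y ×2; u ×2
order of uses: u, z, u, y, y
typing: well-typed at R
per-discipline verdicts: ordered ✗ | linear ✗ | affine ✗ | relevant ✓ | unrestricted ✓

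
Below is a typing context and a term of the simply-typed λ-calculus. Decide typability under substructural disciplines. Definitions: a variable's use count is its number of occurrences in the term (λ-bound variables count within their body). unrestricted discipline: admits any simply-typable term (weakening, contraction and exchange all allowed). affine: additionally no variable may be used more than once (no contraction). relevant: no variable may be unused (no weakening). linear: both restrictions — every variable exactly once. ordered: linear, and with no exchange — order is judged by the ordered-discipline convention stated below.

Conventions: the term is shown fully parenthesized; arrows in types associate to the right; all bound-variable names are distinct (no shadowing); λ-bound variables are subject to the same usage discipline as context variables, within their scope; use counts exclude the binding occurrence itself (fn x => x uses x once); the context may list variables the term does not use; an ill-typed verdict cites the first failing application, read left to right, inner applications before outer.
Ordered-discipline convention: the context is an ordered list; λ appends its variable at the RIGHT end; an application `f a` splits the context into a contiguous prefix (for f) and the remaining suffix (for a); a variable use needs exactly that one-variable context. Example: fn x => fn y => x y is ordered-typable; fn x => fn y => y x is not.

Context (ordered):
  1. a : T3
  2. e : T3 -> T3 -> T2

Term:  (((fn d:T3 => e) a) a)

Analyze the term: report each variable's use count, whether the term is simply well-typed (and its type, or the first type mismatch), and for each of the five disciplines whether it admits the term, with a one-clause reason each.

variable uses: a ×2, e ×1, d (bound) ×0
uses in reading order: e, a, a
typing: the term checks, with type T3 -> T2
ordered ✗ (a ×2 used more than once (contraction); needs weakening: d unused)
linear ✗ (a ×2 used more than once (contraction); needs weakening: d unused)
affine ✗ (a ×2 used more than once (contraction))
relevant ✗ (needs weakening: d unused)
unrestricted ✓ (typability at T3 -> T2 is all that's needed)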